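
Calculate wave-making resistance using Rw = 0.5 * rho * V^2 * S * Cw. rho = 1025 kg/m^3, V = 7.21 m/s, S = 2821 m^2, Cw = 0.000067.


Formula: Rw = 0.5 * rho * V^2 * S * Cw
Step 1 — V^2 = 7.21^2 = 51.9841
Step 2 — 0.5 * rho * V^2 = 0.5 * 1025 * 51.9841 = 26641.85125
Step 3 — Rw = 26641.85125 * 2821 * 0.000067 ≈ 5035.5 N (5 s.f.)

5035.5 N


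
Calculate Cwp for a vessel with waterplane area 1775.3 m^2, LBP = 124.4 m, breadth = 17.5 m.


Formula: Cwp = Aw / (L * B)
Step 1 — L * B = 124.4 * 17.5 = 2177.0 m^2
Step 2 — Cwp = 1775.3 / 2177.0 ≈ 0.81548 (5 s.f.)

0.81548


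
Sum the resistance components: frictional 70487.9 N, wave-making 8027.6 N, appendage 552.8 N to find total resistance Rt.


Formula: Rt = Rf + Rw + Ra
Substituting: Rt = 70487.9 + 8027.6 + 552.8
Result: Rt = 79068.3 N

79068.3 N


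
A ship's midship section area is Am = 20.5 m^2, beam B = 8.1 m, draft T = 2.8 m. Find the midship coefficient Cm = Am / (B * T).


Formula: Cm = Am / (B * T)
Step 1 — B * T = 8.1 * 2.8 = 22.68 m^2
Step 2 — Cm = 20.5 / 22.68 ≈ 0.90388 (5 s.f.)

0.90388


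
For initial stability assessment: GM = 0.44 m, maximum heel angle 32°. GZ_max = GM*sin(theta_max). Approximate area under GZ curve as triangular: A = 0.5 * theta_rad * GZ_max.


Formula: GZ_max = GM * sin(theta); Area = 0.5 * theta_rad * GZ_max
Step 1 — GZ_max = 0.44 * sin(32°) = 0.44 * 0.529919 = 0.233164 m
Step 2 — theta_rad = 32 * pi/180 = 0.558505 rad
Step 3 — Area = 0.5 * 0.558505 * 0.233164 ≈ 0.065112 m·rad (5 s.f.)

0.065112 m·rad


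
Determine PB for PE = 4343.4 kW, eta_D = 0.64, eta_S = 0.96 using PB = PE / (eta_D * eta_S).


Formula: PB = PE / (eta_D * eta_S)
Step 1 — combined efficiency = eta_D * eta_S = 0.64 * 0.96 = 0.6144
Step 2 — PB = 4343.4 / 0.6144 ≈ 7069.3 kW (5 s.f.)

7069.3 kW


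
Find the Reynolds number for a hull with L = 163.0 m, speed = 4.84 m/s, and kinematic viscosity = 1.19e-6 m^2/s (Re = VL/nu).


Formula: Re = V * L / nu
Step 1 — V * L = 4.84 * 163.0 = 788.92 m^2/s
Step 2 — Re = 788.92 / 1.19e-6 = 6.63e+08

6.63e+08


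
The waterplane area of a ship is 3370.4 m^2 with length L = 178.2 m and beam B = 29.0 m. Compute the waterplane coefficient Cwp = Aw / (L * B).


Formula: Cwp = Aw / (L * B)
Step 1 — L * B = 178.2 * 29.0 = 5167.8 m^2
Step 2 — Cwp = 3370.4 / 5167.8 ≈ 0.65219 (5 s.f.)

0.65219


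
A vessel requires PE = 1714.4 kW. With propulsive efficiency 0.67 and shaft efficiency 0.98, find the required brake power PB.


Formula: PB = PE / (eta_D * eta_S)
Step 1 — combined efficiency = eta_D * eta_S = 0.67 * 0.98 = 0.6566
Step 2 — PB = 1714.4 / 0.6566 ≈ 2611.0 kW (5 s.f.)

2611.0 kW


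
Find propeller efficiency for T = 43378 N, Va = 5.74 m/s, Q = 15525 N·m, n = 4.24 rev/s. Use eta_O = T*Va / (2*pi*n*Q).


Formula: eta = T * Va / (2 * pi * n * Q)
Step 1 — numerator = T * Va = 43378 * 5.74 = 248989.72
Step 2 — 2 * pi * n = 2 * pi * 4.24 = 26.640706
Step 3 — denominator = 26.640706 * 15525 = 413596.96
Step 4 — eta = 248989.72 / 413596.96 ≈ 0.60201 (5 s.f.)

0.60201


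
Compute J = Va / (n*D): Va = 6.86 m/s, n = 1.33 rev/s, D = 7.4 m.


Formula: J = Va / (n * D)
Step 1 — n * D = 1.33 * 7.4 = 9.842
Step 2 — J = 6.86 / 9.842 ≈ 0.69701 (5 s.f.)

0.69701


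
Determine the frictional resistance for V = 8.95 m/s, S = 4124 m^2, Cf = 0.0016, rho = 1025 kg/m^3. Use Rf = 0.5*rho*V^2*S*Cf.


Formula: Rf = 0.5 * rho * V^2 * S * Cf
Step 1 — V^2 = 8.95^2 = 80.1025
Step 2 — 0.5 * rho * V^2 = 0.5 * 1025 * 80.1025 = 41052.53125
Step 3 — Rf = 41052.53125 * 4124 * 0.0016 ≈ 270880 N (5 s.f.)

270880 N


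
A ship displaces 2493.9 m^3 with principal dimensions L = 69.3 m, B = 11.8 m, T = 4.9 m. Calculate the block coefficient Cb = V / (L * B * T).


Formula: Cb = V / (L * B * T)
Step 1 — L * B * T = 69.3 * 11.8 * 4.9 = 4006.926 m^3
Step 2 — Cb = 2493.9 / 4006.926 ≈ 0.62240 (5 s.f.)

0.62240


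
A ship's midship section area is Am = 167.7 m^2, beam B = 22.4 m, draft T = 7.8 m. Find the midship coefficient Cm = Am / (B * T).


Formula: Cm = Am / (B * T)
Step 1 — B * T = 22.4 * 7.8 = 174.72 m^2
Step 2 — Cm = 167.7 / 174.72 ≈ 0.95982 (5 s.f.)

0.95982


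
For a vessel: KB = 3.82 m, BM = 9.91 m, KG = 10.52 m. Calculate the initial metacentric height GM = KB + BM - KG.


Formula: GM = KB + BM - KG
Step 1 — KM = KB + BM = 3.82 + 9.91 = 13.73 m
Step 2 — GM = KM - KG = 13.73 - 10.52 = 3.21 m

3.21 m


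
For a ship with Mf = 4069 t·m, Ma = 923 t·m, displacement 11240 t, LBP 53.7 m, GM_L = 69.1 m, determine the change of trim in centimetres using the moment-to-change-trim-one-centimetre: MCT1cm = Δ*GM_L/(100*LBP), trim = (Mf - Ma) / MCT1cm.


Formula: net trimming moment = Mf - Ma; MCT1cm = Δ*GM_L/(100*LBP); trim = net moment / MCT1cm
Step 1 — net trimming moment = 4069 - 923 = 3146 t·m
Step 2 — MCT1cm = 11240 * 69.1 / (100 * 53.7) = 144.6339 t·m/cm
Step 3 — trim = 3146 / 144.6339 ≈ 21.751 cm (5 s.f.)

21.751 cm


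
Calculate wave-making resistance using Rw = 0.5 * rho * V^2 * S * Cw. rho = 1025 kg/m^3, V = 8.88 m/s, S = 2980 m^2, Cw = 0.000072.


Formula: Rw = 0.5 * rho * V^2 * S * Cw
Step 1 — V^2 = 8.88^2 = 78.8544
Step 2 — 0.5 * rho * V^2 = 0.5 * 1025 * 78.8544 = 40412.88
Step 3 — Rw = 40412.88 * 2980 * 0.000072 ≈ 8671.0 N (5 s.f.)

8671.0 N


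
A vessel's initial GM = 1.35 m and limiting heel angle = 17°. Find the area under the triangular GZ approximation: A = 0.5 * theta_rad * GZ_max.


Formula: GZ_max = GM * sin(theta); Area = 0.5 * theta_rad * GZ_max
Step 1 — GZ_max = 1.35 * sin(17°) = 1.35 * 0.292372 = 0.394702 m
Step 2 — theta_rad = 17 * pi/180 = 0.296706 rad
Step 3 — Area = 0.5 * 0.296706 * 0.394702 ≈ 0.058555 m·rad (5 s.f.)

0.058555 m·rad


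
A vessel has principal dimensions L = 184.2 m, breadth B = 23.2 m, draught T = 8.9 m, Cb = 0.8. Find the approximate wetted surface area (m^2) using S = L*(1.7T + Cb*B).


Formula: S = 1.7*L*T + V/T with V = Cb*L*B*T, i.e. S = L * (1.7*T + Cb*B)
Step 1 — 1.7*T = 1.7 * 8.9 = 15.13 m
Step 2 — Cb*B = 0.8 * 23.2 = 18.56 m
Step 3 — 1.7*T + Cb*B = 15.13 + 18.56 = 33.69 m
Step 4 — S = 184.2 * 33.69 ≈ 6205.7 m^2 (5 s.f.)

6205.7 m^2


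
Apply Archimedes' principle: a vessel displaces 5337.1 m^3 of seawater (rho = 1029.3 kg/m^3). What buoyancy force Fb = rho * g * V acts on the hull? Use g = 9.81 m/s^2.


Formula: Fb = rho * g * V
Substituting: Fb = 1029.3 * 9.81 * 5337.1
Intermediate: 1029.3 * 9.81 = 10097.433
Result: Fb = 10097.433 * 5337.1 ≈ 53891000 N (5 s.f.)

53891000 N


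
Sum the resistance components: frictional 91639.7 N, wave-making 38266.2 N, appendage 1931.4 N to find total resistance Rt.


Formula: Rt = Rf + Rw + Ra
Substituting: Rt = 91639.7 + 38266.2 + 1931.4
Result: Rt = 131837.3 N

131837.3 N


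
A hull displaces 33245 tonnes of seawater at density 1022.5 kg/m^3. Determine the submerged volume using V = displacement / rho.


Formula: V = mass / rho
Step 1 — convert tonnes to kg: 33245 t * 1000 = 33245000 kg
Step 2 — V = 33245000 / 1022.5 ≈ 32513 m^3 (5 s.f.)

32513 m^3


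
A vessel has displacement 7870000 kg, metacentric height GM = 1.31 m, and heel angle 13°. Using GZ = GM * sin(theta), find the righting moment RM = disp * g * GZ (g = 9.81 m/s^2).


Formula: GZ = GM * sin(theta); RM = disp * g * GZ
Step 1 — GZ = 1.31 * sin(13°) = 1.31 * 0.224951 = 0.294686 m
Step 2 — RM = 7870000 * 9.81 * 0.294686 ≈ 22751000 N·m (5 s.f.)

22751000 N·m


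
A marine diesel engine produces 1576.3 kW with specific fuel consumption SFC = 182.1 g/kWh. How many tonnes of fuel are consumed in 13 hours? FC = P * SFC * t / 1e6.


Formula: FC (tonnes) = P * SFC * t / 1,000,000
Step 1 — P * SFC * t = 1576.3 * 182.1 * 13 = 3731574.99 g
Step 2 — FC (tonnes) = 3731574.99 / 1,000,000 ≈ 3.7316 tonnes (5 s.f.)

3.7316 tonnes


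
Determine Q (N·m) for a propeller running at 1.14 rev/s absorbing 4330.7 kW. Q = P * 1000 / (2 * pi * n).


Formula: Q = P_W / (2 * pi * n)
Step 1 — P_W = 4330.7 kW * 1000 = 4330700.0 W
Step 2 — 2 * pi * n = 2 * pi * 1.14 = 7.162831
Step 3 — Q = 4330700.0 / 7.162831 ≈ 604610 N·m (5 s.f.)

604610 N·m


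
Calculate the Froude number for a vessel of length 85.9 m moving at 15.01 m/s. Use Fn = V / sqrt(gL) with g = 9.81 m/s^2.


Formula: Fn = V / sqrt(g * L)
Step 1 — g * L = 9.81 * 85.9 = 842.679
Step 2 — sqrt(g * L) = sqrt(842.679) = 29.028934
Step 3 — Fn = 15.01 / 29.028934 ≈ 0.51707 (5 s.f.)

0.51707


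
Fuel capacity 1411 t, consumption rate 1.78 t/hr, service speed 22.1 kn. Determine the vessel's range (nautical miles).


Formula: endurance = fuel / rate; range = endurance * speed
Step 1 — endurance = 1411 / 1.78 = 792.6966 hours
Step 2 — range = 792.6966 * 22.1 ≈ 17519 nautical miles (5 s.f.)

17519 NM


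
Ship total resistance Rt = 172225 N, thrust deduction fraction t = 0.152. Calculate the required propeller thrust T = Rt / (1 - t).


Formula: T = Rt / (1 - t)
Step 1 — (1 - t) = 1 - 0.152 = 0.848
Step 2 — T = 172225 / 0.848 ≈ 203100 N (5 s.f.)

203100 N


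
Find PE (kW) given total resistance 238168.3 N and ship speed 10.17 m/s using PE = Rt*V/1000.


Formula: PE = Rt * V / 1000 (kW)
Step 1 — PE (W) = 238168.3 * 10.17 = 2422171.611 W
Step 2 — PE (kW) = 2422171.611 / 1000 ≈ 2422.2 kW (5 s.f.)

2422.2 kW


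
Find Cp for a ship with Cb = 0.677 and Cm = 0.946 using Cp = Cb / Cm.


Formula: Cp = Cb / Cm
Substituting: Cp = 0.677 / 0.946
Result: Cp ≈ 0.71564 (5 s.f.)

0.71564


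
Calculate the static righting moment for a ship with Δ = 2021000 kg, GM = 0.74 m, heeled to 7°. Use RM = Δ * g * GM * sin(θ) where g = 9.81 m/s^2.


Formula: GZ = GM * sin(theta); RM = disp * g * GZ
Step 1 — GZ = 0.74 * sin(7°) = 0.74 * 0.121869 = 0.090183 m
Step 2 — RM = 2021000 * 9.81 * 0.090183 ≈ 1788000 N·m (5 s.f.)

1788000 N·m


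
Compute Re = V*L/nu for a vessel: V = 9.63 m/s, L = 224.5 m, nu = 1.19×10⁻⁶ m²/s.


Formula: Re = V * L / nu
Step 1 — V * L = 9.63 * 224.5 = 2161.935 m^2/s
Step 2 — Re = 2161.935 / 1.19e-6 = 1.82e+09

1.82e+09


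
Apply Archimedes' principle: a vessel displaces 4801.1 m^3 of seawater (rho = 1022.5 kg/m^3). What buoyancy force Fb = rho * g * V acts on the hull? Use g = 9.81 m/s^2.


Formula: Fb = rho * g * V
Substituting: Fb = 1022.5 * 9.81 * 4801.1
Intermediate: 1022.5 * 9.81 = 10030.725
Result: Fb = 10030.725 * 4801.1 ≈ 48159000 N (5 s.f.)

48159000 N


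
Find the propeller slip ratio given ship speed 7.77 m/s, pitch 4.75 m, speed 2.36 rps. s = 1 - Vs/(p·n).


Formula: s = 1 - Vs / (p * n)
Step 1 — p * n = 4.75 * 2.36 = 11.21
Step 2 — Vs / (p*n) = 7.77 / 11.21 = 0.693131 (6 d.p.)
Step 3 — s = 1 - 0.693131 = 0.306869

0.306869


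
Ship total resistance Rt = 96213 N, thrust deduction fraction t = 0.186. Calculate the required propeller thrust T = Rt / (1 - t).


Formula: T = Rt / (1 - t)
Step 1 — (1 - t) = 1 - 0.186 = 0.814
Step 2 — T = 96213 / 0.814 ≈ 118200 N (5 s.f.)

118200 N


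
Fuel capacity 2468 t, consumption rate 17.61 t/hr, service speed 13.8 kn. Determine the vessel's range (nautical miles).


Formula: endurance = fuel / rate; range = endurance * speed
Step 1 — endurance = 2468 / 17.61 = 140.1476 hours
Step 2 — range = 140.1476 * 13.8 ≈ 1934.0 nautical miles (5 s.f.)

1934.0 NM


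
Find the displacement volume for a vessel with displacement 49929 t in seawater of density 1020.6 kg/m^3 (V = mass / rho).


Formula: V = mass / rho
Step 1 — convert tonnes to kg: 49929 t * 1000 = 49929000 kg
Step 2 — V = 49929000 / 1020.6 ≈ 48921 m^3 (5 s.f.)

48921 m^3


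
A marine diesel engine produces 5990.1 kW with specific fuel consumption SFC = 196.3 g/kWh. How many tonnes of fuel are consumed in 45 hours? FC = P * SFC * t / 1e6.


Formula: FC (tonnes) = P * SFC * t / 1,000,000
Step 1 — P * SFC * t = 5990.1 * 196.3 * 45 = 52913548.35 g
Step 2 — FC (tonnes) = 52913548.35 / 1,000,000 ≈ 52.914 tonnes (5 s.f.)

52.914 tonnes


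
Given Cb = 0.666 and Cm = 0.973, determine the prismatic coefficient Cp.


Formula: Cp = Cb / Cm
Substituting: Cp = 0.666 / 0.973
Result: Cp ≈ 0.68448 (5 s.f.)

0.68448


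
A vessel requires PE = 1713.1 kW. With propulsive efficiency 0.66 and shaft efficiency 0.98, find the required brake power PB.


Formula: PB = PE / (eta_D * eta_S)
Step 1 — combined efficiency = eta_D * eta_S = 0.66 * 0.98 = 0.6468
Step 2 — PB = 1713.1 / 0.6468 ≈ 2648.6 kW (5 s.f.)

2648.6 kW


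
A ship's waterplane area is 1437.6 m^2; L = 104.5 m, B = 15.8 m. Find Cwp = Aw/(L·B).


Formula: Cwp = Aw / (L * B)
Step 1 — L * B = 104.5 * 15.8 = 1651.1 m^2
Step 2 — Cwp = 1437.6 / 1651.1 ≈ 0.87069 (5 s.f.)

0.87069


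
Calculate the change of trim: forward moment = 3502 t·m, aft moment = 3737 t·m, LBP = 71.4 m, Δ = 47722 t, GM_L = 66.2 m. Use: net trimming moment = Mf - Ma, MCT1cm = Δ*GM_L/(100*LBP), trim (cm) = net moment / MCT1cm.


Formula: net trimming moment = Mf - Ma; MCT1cm = Δ*GM_L/(100*LBP); trim = net moment / MCT1cm
Step 1 — net trimming moment = 3502 - 3737 = -235 t·m
Step 2 — MCT1cm = 47722 * 66.2 / (100 * 71.4) = 442.4645 t·m/cm
Step 3 — trim = -235 / 442.4645 ≈ -0.53112 cm (5 s.f.)

-0.53112 cm


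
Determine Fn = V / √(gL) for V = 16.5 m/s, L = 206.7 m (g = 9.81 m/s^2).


Formula: Fn = V / sqrt(g * L)
Step 1 — g * L = 9.81 * 206.7 = 2027.727
Step 2 — sqrt(g * L) = sqrt(2027.727) = 45.03029
Step 3 — Fn = 16.5 / 45.03029 ≈ 0.36642 (5 s.f.)

0.36642


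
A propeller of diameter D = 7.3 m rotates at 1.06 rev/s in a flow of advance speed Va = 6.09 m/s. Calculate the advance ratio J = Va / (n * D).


Formula: J = Va / (n * D)
Step 1 — n * D = 1.06 * 7.3 = 7.738
Step 2 — J = 6.09 / 7.738 ≈ 0.78703 (5 s.f.)

0.78703


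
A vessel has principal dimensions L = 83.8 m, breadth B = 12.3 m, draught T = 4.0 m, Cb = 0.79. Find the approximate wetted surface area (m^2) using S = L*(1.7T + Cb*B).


Formula: S = 1.7*L*T + V/T with V = Cb*L*B*T, i.e. S = L * (1.7*T + Cb*B)
Step 1 — 1.7*T = 1.7 * 4.0 = 6.8 m
Step 2 — Cb*B = 0.79 * 12.3 = 9.717 m
Step 3 — 1.7*T + Cb*B = 6.8 + 9.717 = 16.517 m
Step 4 — S = 83.8 * 16.517 ≈ 1384.1 m^2 (5 s.f.)

1384.1 m^2


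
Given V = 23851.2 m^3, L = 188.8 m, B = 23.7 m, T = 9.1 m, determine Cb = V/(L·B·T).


Formula: Cb = V / (L * B * T)
Step 1 — L * B * T = 188.8 * 23.7 * 9.1 = 40718.496 m^3
Step 2 — Cb = 23851.2 / 40718.496 ≈ 0.58576 (5 s.f.)

0.58576


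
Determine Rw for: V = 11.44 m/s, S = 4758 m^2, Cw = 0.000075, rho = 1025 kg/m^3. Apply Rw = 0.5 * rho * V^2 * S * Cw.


Formula: Rw = 0.5 * rho * V^2 * S * Cw
Step 1 — V^2 = 11.44^2 = 130.8736
Step 2 — 0.5 * rho * V^2 = 0.5 * 1025 * 130.8736 = 67072.72
Step 3 — Rw = 67072.72 * 4758 * 0.000075 ≈ 23935 N (5 s.f.)

23935 N


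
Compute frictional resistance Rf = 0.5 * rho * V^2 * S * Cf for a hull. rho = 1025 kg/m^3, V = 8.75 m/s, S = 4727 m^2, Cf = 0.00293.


Formula: Rf = 0.5 * rho * V^2 * S * Cf
Step 1 — V^2 = 8.75^2 = 76.5625
Step 2 — 0.5 * rho * V^2 = 0.5 * 1025 * 76.5625 = 39238.28125
Step 3 — Rf = 39238.28125 * 4727 * 0.00293 ≈ 543450 N (5 s.f.)

543450 N


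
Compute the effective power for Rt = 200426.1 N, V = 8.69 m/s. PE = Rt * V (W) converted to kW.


Formula: PE = Rt * V / 1000 (kW)
Step 1 — PE (W) = 200426.1 * 8.69 = 1741702.809 W
Step 2 — PE (kW) = 1741702.809 / 1000 ≈ 1741.7 kW (5 s.f.)

1741.7 kW


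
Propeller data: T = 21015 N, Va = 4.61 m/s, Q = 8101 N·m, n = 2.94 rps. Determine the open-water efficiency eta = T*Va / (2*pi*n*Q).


Formula: eta = T * Va / (2 * pi * n * Q)
Step 1 — numerator = T * Va = 21015 * 4.61 = 96879.15
Step 2 — 2 * pi * n = 2 * pi * 2.94 = 18.472565
Step 3 — denominator = 18.472565 * 8101 = 149646.25
Step 4 — eta = 96879.15 / 149646.25 ≈ 0.64739 (5 s.f.)

0.64739


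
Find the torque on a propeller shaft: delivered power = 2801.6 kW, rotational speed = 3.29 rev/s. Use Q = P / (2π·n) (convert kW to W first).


Formula: Q = P_W / (2 * pi * n)
Step 1 — P_W = 2801.6 kW * 1000 = 2801600.0 W
Step 2 — 2 * pi * n = 2 * pi * 3.29 = 20.67168
Step 3 — Q = 2801600.0 / 20.67168 ≈ 135530 N·m (5 s.f.)

135530 N·m


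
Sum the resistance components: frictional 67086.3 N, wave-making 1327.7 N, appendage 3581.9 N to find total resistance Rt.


Formula: Rt = Rf + Rw + Ra
Substituting: Rt = 67086.3 + 1327.7 + 3581.9
Result: Rt = 71995.9 N

71995.9 N


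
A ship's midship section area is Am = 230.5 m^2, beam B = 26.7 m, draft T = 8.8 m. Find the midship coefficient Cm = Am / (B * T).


Formula: Cm = Am / (B * T)
Step 1 — B * T = 26.7 * 8.8 = 234.96 m^2
Step 2 — Cm = 230.5 / 234.96 ≈ 0.98102 (5 s.f.)

0.98102


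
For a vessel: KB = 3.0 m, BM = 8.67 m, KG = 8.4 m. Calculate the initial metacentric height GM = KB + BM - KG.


Formula: GM = KB + BM - KG
Step 1 — KM = KB + BM = 3.0 + 8.67 = 11.67 m
Step 2 — GM = KM - KG = 11.67 - 8.4 = 3.27 m

3.27 m


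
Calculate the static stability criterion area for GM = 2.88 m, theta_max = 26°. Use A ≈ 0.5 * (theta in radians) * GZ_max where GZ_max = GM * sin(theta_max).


Formula: GZ_max = GM * sin(theta); Area = 0.5 * theta_rad * GZ_max
Step 1 — GZ_max = 2.88 * sin(26°) = 2.88 * 0.438371 = 1.262508 m
Step 2 — theta_rad = 26 * pi/180 = 0.453786 rad
Step 3 — Area = 0.5 * 0.453786 * 1.262508 ≈ 0.28645 m·rad (5 s.f.)

0.28645 m·rad


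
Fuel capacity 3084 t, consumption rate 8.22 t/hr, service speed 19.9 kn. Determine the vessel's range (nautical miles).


Formula: endurance = fuel / rate; range = endurance * speed
Step 1 — endurance = 3084 / 8.22 = 375.1825 hours
Step 2 — range = 375.1825 * 19.9 ≈ 7466.1 nautical miles (5 s.f.)

7466.1 NM


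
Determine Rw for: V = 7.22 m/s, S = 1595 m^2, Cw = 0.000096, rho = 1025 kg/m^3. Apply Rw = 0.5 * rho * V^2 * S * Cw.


Formula: Rw = 0.5 * rho * V^2 * S * Cw
Step 1 — V^2 = 7.22^2 = 52.1284
Step 2 — 0.5 * rho * V^2 = 0.5 * 1025 * 52.1284 = 26715.805
Step 3 — Rw = 26715.805 * 1595 * 0.000096 ≈ 4090.7 N (5 s.f.)

4090.7 N


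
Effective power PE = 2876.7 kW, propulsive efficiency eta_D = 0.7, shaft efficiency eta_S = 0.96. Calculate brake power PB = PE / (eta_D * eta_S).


Formula: PB = PE / (eta_D * eta_S)
Step 1 — combined efficiency = eta_D * eta_S = 0.7 * 0.96 = 0.672
Step 2 — PB = 2876.7 / 0.672 ≈ 4280.8 kW (5 s.f.)

4280.8 kW


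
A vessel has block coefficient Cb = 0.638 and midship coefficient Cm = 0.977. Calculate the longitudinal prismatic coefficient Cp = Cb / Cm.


Formula: Cp = Cb / Cm
Substituting: Cp = 0.638 / 0.977
Result: Cp ≈ 0.65302 (5 s.f.)

0.65302


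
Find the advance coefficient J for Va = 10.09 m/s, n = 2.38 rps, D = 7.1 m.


Formula: J = Va / (n * D)
Step 1 — n * D = 2.38 * 7.1 = 16.898
Step 2 — J = 10.09 / 16.898 ≈ 0.59711 (5 s.f.)

0.59711


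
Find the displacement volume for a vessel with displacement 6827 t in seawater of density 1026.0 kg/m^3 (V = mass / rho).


Formula: V = mass / rho
Step 1 — convert tonnes to kg: 6827 t * 1000 = 6827000 kg
Step 2 — V = 6827000 / 1026.0 ≈ 6654.0 m^3 (5 s.f.)

6654.0 m^3


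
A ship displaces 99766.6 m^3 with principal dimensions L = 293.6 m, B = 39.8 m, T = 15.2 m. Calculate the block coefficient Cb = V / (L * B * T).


Formula: Cb = V / (L * B * T)
Step 1 — L * B * T = 293.6 * 39.8 * 15.2 = 177616.256 m^3
Step 2 — Cb = 99766.6 / 177616.256 ≈ 0.56170 (5 s.f.)

0.56170


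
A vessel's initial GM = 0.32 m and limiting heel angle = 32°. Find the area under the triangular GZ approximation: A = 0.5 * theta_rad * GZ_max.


Formula: GZ_max = GM * sin(theta); Area = 0.5 * theta_rad * GZ_max
Step 1 — GZ_max = 0.32 * sin(32°) = 0.32 * 0.529919 = 0.169574 m
Step 2 — theta_rad = 32 * pi/180 = 0.558505 rad
Step 3 — Area = 0.5 * 0.558505 * 0.169574 ≈ 0.047354 m·rad (5 s.f.)

0.047354 m·rad


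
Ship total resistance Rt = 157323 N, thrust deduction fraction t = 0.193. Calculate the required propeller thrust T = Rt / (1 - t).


Formula: T = Rt / (1 - t)
Step 1 — (1 - t) = 1 - 0.193 = 0.807
Step 2 — T = 157323 / 0.807 ≈ 194950 N (5 s.f.)

194950 N


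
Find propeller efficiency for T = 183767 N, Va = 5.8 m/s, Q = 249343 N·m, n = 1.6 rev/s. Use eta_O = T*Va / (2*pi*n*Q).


Formula: eta = T * Va / (2 * pi * n * Q)
Step 1 — numerator = T * Va = 183767 * 5.8 = 1065848.6
Step 2 — 2 * pi * n = 2 * pi * 1.6 = 10.053096
Step 3 — denominator = 10.053096 * 249343 = 2506669.12
Step 4 — eta = 1065848.6 / 2506669.12 ≈ 0.42521 (5 s.f.)

0.42521


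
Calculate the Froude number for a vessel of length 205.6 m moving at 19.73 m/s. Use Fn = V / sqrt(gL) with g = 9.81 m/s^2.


Formula: Fn = V / sqrt(g * L)
Step 1 — g * L = 9.81 * 205.6 = 2016.936
Step 2 — sqrt(g * L) = sqrt(2016.936) = 44.910311
Step 3 — Fn = 19.73 / 44.910311 ≈ 0.43932 (5 s.f.)

0.43932


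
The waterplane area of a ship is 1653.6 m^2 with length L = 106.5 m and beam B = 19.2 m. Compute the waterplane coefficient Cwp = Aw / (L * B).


Formula: Cwp = Aw / (L * B)
Step 1 — L * B = 106.5 * 19.2 = 2044.8 m^2
Step 2 — Cwp = 1653.6 / 2044.8 ≈ 0.80869 (5 s.f.)

0.80869


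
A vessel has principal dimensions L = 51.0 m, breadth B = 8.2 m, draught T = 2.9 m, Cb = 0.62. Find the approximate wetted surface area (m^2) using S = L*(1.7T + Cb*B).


Formula: S = 1.7*L*T + V/T with V = Cb*L*B*T, i.e. S = L * (1.7*T + Cb*B)
Step 1 — 1.7*T = 1.7 * 2.9 = 4.93 m
Step 2 — Cb*B = 0.62 * 8.2 = 5.084 m
Step 3 — 1.7*T + Cb*B = 4.93 + 5.084 = 10.014 m
Step 4 — S = 51.0 * 10.014 ≈ 510.71 m^2 (5 s.f.)

510.71 m^2


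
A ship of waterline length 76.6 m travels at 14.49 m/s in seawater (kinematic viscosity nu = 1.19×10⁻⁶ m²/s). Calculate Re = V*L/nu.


Formula: Re = V * L / nu
Step 1 — V * L = 14.49 * 76.6 = 1109.934 m^2/s
Step 2 — Re = 1109.934 / 1.19e-6 = 9.33e+08

9.33e+08


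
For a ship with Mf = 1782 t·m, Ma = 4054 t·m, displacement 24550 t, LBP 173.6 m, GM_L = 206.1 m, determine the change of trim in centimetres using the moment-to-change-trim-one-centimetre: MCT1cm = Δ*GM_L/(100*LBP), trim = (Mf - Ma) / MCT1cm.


Formula: net trimming moment = Mf - Ma; MCT1cm = Δ*GM_L/(100*LBP); trim = net moment / MCT1cm
Step 1 — net trimming moment = 1782 - 4054 = -2272 t·m
Step 2 — MCT1cm = 24550 * 206.1 / (100 * 173.6) = 291.4605 t·m/cm
Step 3 — trim = -2272 / 291.4605 ≈ -7.7952 cm (5 s.f.)

-7.7952 cm


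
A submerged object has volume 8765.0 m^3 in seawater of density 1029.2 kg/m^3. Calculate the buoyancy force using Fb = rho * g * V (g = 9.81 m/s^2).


Formula: Fb = rho * g * V
Substituting: Fb = 1029.2 * 9.81 * 8765.0
Intermediate: 1029.2 * 9.81 = 10096.452
Result: Fb = 10096.452 * 8765.0 ≈ 88495000 N (5 s.f.)

88495000 N


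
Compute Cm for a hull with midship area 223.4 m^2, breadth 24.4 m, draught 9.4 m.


Formula: Cm = Am / (B * T)
Step 1 — B * T = 24.4 * 9.4 = 229.36 m^2
Step 2 — Cm = 223.4 / 229.36 ≈ 0.97401 (5 s.f.)

0.97401


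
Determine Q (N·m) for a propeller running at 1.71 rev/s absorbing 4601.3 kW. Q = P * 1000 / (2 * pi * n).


Formula: Q = P_W / (2 * pi * n)
Step 1 — P_W = 4601.3 kW * 1000 = 4601300.0 W
Step 2 — 2 * pi * n = 2 * pi * 1.71 = 10.744247
Step 3 — Q = 4601300.0 / 10.744247 ≈ 428260 N·m (5 s.f.)

428260 N·m


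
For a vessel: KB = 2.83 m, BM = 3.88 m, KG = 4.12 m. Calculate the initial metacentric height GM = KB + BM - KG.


Formula: GM = KB + BM - KG
Step 1 — KM = KB + BM = 2.83 + 3.88 = 6.71 m
Step 2 — GM = KM - KG = 6.71 - 4.12 = 2.59 m

2.59 m


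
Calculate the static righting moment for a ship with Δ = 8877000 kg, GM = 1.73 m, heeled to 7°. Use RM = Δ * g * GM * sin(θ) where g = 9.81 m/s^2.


Formula: GZ = GM * sin(theta); RM = disp * g * GZ
Step 1 — GZ = 1.73 * sin(7°) = 1.73 * 0.121869 = 0.210833 m
Step 2 — RM = 8877000 * 9.81 * 0.210833 ≈ 18360000 N·m (5 s.f.)

18360000 N·m


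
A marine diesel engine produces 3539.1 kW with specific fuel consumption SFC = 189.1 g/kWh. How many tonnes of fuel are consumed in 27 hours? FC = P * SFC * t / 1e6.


Formula: FC (tonnes) = P * SFC * t / 1,000,000
Step 1 — P * SFC * t = 3539.1 * 189.1 * 27 = 18069582.87 g
Step 2 — FC (tonnes) = 18069582.87 / 1,000,000 ≈ 18.070 tonnes (5 s.f.)

18.070 tonnes


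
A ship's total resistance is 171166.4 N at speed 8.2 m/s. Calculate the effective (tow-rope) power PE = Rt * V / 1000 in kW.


Formula: PE = Rt * V / 1000 (kW)
Step 1 — PE (W) = 171166.4 * 8.2 = 1403564.48 W
Step 2 — PE (kW) = 1403564.48 / 1000 ≈ 1403.6 kW (5 s.f.)

1403.6 kW


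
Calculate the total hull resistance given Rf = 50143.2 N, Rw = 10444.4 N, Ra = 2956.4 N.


Formula: Rt = Rf + Rw + Ra
Substituting: Rt = 50143.2 + 10444.4 + 2956.4
Result: Rt = 63544.0 N

63544.0 N


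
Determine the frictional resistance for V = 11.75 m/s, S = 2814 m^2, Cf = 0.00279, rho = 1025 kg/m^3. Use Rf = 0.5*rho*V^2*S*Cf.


Formula: Rf = 0.5 * rho * V^2 * S * Cf
Step 1 — V^2 = 11.75^2 = 138.0625
Step 2 — 0.5 * rho * V^2 = 0.5 * 1025 * 138.0625 = 70757.03125
Step 3 — Rf = 70757.03125 * 2814 * 0.00279 ≈ 555520 N (5 s.f.)

555520 N


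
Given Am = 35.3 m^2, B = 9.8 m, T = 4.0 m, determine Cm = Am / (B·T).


Formula: Cm = Am / (B * T)
Step 1 — B * T = 9.8 * 4.0 = 39.2 m^2
Step 2 — Cm = 35.3 / 39.2 ≈ 0.90051 (5 s.f.)

0.90051


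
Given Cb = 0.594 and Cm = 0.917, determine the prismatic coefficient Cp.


Formula: Cp = Cb / Cm
Substituting: Cp = 0.594 / 0.917
Result: Cp ≈ 0.64776 (5 s.f.)

0.64776


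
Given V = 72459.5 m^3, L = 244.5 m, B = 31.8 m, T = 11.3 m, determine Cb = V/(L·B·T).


Formula: Cb = V / (L * B * T)
Step 1 — L * B * T = 244.5 * 31.8 * 11.3 = 87858.63 m^3
Step 2 — Cb = 72459.5 / 87858.63 ≈ 0.82473 (5 s.f.)

0.82473


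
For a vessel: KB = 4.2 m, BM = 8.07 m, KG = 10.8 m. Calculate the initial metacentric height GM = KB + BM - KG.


Formula: GM = KB + BM - KG
Step 1 — KM = KB + BM = 4.2 + 8.07 = 12.27 m
Step 2 — GM = KM - KG = 12.27 - 10.8 = 1.47 m

1.47 m


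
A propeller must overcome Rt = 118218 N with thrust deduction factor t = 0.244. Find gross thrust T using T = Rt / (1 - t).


Formula: T = Rt / (1 - t)
Step 1 — (1 - t) = 1 - 0.244 = 0.756
Step 2 — T = 118218 / 0.756 ≈ 156370 N (5 s.f.)

156370 N


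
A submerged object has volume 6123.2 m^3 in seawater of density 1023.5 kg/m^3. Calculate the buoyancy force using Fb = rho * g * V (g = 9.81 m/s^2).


Formula: Fb = rho * g * V
Substituting: Fb = 1023.5 * 9.81 * 6123.2
Intermediate: 1023.5 * 9.81 = 10040.535
Result: Fb = 10040.535 * 6123.2 ≈ 61480000 N (5 s.f.)

61480000 N


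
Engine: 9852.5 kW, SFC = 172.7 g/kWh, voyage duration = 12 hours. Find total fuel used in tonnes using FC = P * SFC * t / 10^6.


Formula: FC (tonnes) = P * SFC * t / 1,000,000
Step 1 — P * SFC * t = 9852.5 * 172.7 * 12 = 20418321.0 g
Step 2 — FC (tonnes) = 20418321.0 / 1,000,000 ≈ 20.418 tonnes (5 s.f.)

20.418 tonnes


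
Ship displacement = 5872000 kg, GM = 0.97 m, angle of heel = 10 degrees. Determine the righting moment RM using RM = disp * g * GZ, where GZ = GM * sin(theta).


Formula: GZ = GM * sin(theta); RM = disp * g * GZ
Step 1 — GZ = 0.97 * sin(10°) = 0.97 * 0.173648 = 0.168439 m
Step 2 — RM = 5872000 * 9.81 * 0.168439 ≈ 9702800 N·m (5 s.f.)

9702800 N·m


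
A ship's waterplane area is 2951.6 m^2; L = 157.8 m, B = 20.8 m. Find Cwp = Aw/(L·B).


Formula: Cwp = Aw / (L * B)
Step 1 — L * B = 157.8 * 20.8 = 3282.24 m^2
Step 2 — Cwp = 2951.6 / 3282.24 ≈ 0.89926 (5 s.f.)

0.89926


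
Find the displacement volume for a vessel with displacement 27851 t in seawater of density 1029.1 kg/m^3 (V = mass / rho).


Formula: V = mass / rho
Step 1 — convert tonnes to kg: 27851 t * 1000 = 27851000 kg
Step 2 — V = 27851000 / 1029.1 ≈ 27063 m^3 (5 s.f.)

27063 m^3


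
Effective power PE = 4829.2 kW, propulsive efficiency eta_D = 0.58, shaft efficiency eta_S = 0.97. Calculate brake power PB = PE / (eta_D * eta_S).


Formula: PB = PE / (eta_D * eta_S)
Step 1 — combined efficiency = eta_D * eta_S = 0.58 * 0.97 = 0.5626
Step 2 — PB = 4829.2 / 0.5626 ≈ 8583.7 kW (5 s.f.)

8583.7 kW


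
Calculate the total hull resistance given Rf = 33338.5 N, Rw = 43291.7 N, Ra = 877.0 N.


Formula: Rt = Rf + Rw + Ra
Substituting: Rt = 33338.5 + 43291.7 + 877.0
Result: Rt = 77507.2 N

77507.2 N


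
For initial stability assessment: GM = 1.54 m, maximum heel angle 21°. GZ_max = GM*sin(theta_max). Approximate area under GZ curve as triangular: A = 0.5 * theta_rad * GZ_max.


Formula: GZ_max = GM * sin(theta); Area = 0.5 * theta_rad * GZ_max
Step 1 — GZ_max = 1.54 * sin(21°) = 1.54 * 0.358368 = 0.551887 m
Step 2 — theta_rad = 21 * pi/180 = 0.366519 rad
Step 3 — Area = 0.5 * 0.366519 * 0.551887 ≈ 0.10114 m·rad (5 s.f.)

0.10114 m·rad


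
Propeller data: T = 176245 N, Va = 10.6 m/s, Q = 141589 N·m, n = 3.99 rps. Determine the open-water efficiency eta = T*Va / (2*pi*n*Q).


Formula: eta = T * Va / (2 * pi * n * Q)
Step 1 — numerator = T * Va = 176245 * 10.6 = 1868197.0
Step 2 — 2 * pi * n = 2 * pi * 3.99 = 25.069909
Step 3 — denominator = 25.069909 * 141589 = 3549623.35
Step 4 — eta = 1868197.0 / 3549623.35 ≈ 0.52631 (5 s.f.)

0.52631


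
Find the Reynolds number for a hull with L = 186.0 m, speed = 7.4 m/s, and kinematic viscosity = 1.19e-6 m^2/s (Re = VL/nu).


Formula: Re = V * L / nu
Step 1 — V * L = 7.4 * 186.0 = 1376.4 m^2/s
Step 2 — Re = 1376.4 / 1.19e-6 = 1.16e+09

1.16e+09


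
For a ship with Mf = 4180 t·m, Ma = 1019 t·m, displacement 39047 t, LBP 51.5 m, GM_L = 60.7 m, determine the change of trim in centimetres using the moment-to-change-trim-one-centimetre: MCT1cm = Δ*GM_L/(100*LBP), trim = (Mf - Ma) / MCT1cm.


Formula: net trimming moment = Mf - Ma; MCT1cm = Δ*GM_L/(100*LBP); trim = net moment / MCT1cm
Step 1 — net trimming moment = 4180 - 1019 = 3161 t·m
Step 2 — MCT1cm = 39047 * 60.7 / (100 * 51.5) = 460.2239 t·m/cm
Step 3 — trim = 3161 / 460.2239 ≈ 6.8684 cm (5 s.f.)

6.8684 cm


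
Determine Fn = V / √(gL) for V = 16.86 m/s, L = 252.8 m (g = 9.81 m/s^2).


Formula: Fn = V / sqrt(g * L)
Step 1 — g * L = 9.81 * 252.8 = 2479.968
Step 2 — sqrt(g * L) = sqrt(2479.968) = 49.799277
Step 3 — Fn = 16.86 / 49.799277 ≈ 0.33856 (5 s.f.)

0.33856


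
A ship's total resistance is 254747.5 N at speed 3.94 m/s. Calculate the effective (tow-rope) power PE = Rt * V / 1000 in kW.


Formula: PE = Rt * V / 1000 (kW)
Step 1 — PE (W) = 254747.5 * 3.94 = 1003705.15 W
Step 2 — PE (kW) = 1003705.15 / 1000 ≈ 1003.7 kW (5 s.f.)

1003.7 kW


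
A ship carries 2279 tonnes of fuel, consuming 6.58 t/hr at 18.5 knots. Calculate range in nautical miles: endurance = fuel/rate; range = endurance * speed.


Formula: endurance = fuel / rate; range = endurance * speed
Step 1 — endurance = 2279 / 6.58 = 346.3526 hours
Step 2 — range = 346.3526 * 18.5 ≈ 6407.5 nautical miles (5 s.f.)

6407.5 NM


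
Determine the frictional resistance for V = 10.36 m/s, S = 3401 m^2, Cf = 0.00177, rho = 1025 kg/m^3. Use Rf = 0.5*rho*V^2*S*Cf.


Formula: Rf = 0.5 * rho * V^2 * S * Cf
Step 1 — V^2 = 10.36^2 = 107.3296
Step 2 — 0.5 * rho * V^2 = 0.5 * 1025 * 107.3296 = 55006.42
Step 3 — Rf = 55006.42 * 3401 * 0.00177 ≈ 331130 N (5 s.f.)

331130 N


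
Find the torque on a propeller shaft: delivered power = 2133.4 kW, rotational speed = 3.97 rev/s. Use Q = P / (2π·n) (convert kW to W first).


Formula: Q = P_W / (2 * pi * n)
Step 1 — P_W = 2133.4 kW * 1000 = 2133400.0 W
Step 2 — 2 * pi * n = 2 * pi * 3.97 = 24.944246
Step 3 — Q = 2133400.0 / 24.944246 ≈ 85527 N·m (5 s.f.)

85527 N·m


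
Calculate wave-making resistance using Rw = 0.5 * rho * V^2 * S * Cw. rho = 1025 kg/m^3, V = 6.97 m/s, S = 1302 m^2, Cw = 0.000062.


Formula: Rw = 0.5 * rho * V^2 * S * Cw
Step 1 — V^2 = 6.97^2 = 48.5809
Step 2 — 0.5 * rho * V^2 = 0.5 * 1025 * 48.5809 = 24897.71125
Step 3 — Rw = 24897.71125 * 1302 * 0.000062 ≈ 2009.8 N (5 s.f.)

2009.8 N


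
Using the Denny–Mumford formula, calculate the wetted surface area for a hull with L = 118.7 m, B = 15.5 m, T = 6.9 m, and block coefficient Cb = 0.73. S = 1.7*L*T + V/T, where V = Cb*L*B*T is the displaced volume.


Formula: S = 1.7*L*T + V/T with V = Cb*L*B*T, i.e. S = L * (1.7*T + Cb*B)
Step 1 — 1.7*T = 1.7 * 6.9 = 11.73 m
Step 2 — Cb*B = 0.73 * 15.5 = 11.315 m
Step 3 — 1.7*T + Cb*B = 11.73 + 11.315 = 23.045 m
Step 4 — S = 118.7 * 23.045 ≈ 2735.4 m^2 (5 s.f.)

2735.4 m^2


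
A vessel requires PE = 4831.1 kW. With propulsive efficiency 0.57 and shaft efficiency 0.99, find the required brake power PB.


Formula: PB = PE / (eta_D * eta_S)
Step 1 — combined efficiency = eta_D * eta_S = 0.57 * 0.99 = 0.5643
Step 2 — PB = 4831.1 / 0.5643 ≈ 8561.2 kW (5 s.f.)

8561.2 kW


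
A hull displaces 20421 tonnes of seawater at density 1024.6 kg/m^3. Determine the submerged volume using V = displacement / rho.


Formula: V = mass / rho
Step 1 — convert tonnes to kg: 20421 t * 1000 = 20421000 kg
Step 2 — V = 20421000 / 1024.6 ≈ 19931 m^3 (5 s.f.)

19931 m^3


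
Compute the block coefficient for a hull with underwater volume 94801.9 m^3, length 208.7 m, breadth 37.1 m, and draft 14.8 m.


Formula: Cb = V / (L * B * T)
Step 1 — L * B * T = 208.7 * 37.1 * 14.8 = 114592.996 m^3
Step 2 — Cb = 94801.9 / 114592.996 ≈ 0.82729 (5 s.f.)

0.82729


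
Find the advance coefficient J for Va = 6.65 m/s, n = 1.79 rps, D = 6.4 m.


Formula: J = Va / (n * D)
Step 1 — n * D = 1.79 * 6.4 = 11.456
Step 2 — J = 6.65 / 11.456 ≈ 0.58048 (5 s.f.)

0.58048


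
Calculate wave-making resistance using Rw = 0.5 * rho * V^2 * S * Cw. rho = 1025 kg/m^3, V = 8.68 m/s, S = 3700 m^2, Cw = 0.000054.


Formula: Rw = 0.5 * rho * V^2 * S * Cw
Step 1 — V^2 = 8.68^2 = 75.3424
Step 2 — 0.5 * rho * V^2 = 0.5 * 1025 * 75.3424 = 38612.98
Step 3 — Rw = 38612.98 * 3700 * 0.000054 ≈ 7714.9 N (5 s.f.)

7714.9 N


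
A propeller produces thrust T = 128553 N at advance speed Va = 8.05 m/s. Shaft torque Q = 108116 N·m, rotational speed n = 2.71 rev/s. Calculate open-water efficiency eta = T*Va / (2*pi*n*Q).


Formula: eta = T * Va / (2 * pi * n * Q)
Step 1 — numerator = T * Va = 128553 * 8.05 = 1034851.65
Step 2 — 2 * pi * n = 2 * pi * 2.71 = 17.027432
Step 3 — denominator = 17.027432 * 108116 = 1840937.84
Step 4 — eta = 1034851.65 / 1840937.84 ≈ 0.56213 (5 s.f.)

0.56213


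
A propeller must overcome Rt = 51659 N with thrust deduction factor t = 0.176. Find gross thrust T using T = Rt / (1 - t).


Formula: T = Rt / (1 - t)
Step 1 — (1 - t) = 1 - 0.176 = 0.824
Step 2 — T = 51659 / 0.824 ≈ 62693 N (5 s.f.)

62693 N


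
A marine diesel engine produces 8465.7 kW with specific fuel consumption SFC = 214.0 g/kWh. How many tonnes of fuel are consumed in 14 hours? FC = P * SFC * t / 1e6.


Formula: FC (tonnes) = P * SFC * t / 1,000,000
Step 1 — P * SFC * t = 8465.7 * 214.0 * 14 = 25363237.2 g
Step 2 — FC (tonnes) = 25363237.2 / 1,000,000 ≈ 25.363 tonnes (5 s.f.)

25.363 tonnes


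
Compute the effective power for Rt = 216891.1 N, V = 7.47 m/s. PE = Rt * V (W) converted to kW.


Formula: PE = Rt * V / 1000 (kW)
Step 1 — PE (W) = 216891.1 * 7.47 = 1620176.517 W
Step 2 — PE (kW) = 1620176.517 / 1000 ≈ 1620.2 kW (5 s.f.)

1620.2 kW


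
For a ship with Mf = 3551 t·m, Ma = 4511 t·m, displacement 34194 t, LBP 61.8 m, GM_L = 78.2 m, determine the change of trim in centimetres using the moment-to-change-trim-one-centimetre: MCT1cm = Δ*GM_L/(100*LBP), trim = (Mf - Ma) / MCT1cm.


Formula: net trimming moment = Mf - Ma; MCT1cm = Δ*GM_L/(100*LBP); trim = net moment / MCT1cm
Step 1 — net trimming moment = 3551 - 4511 = -960 t·m
Step 2 — MCT1cm = 34194 * 78.2 / (100 * 61.8) = 432.6814 t·m/cm
Step 3 — trim = -960 / 432.6814 ≈ -2.2187 cm (5 s.f.)

-2.2187 cm


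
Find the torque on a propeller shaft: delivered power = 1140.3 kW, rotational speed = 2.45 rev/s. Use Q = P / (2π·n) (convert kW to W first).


Formula: Q = P_W / (2 * pi * n)
Step 1 — P_W = 1140.3 kW * 1000 = 1140300.0 W
Step 2 — 2 * pi * n = 2 * pi * 2.45 = 15.393804
Step 3 — Q = 1140300.0 / 15.393804 ≈ 74075 N·m (5 s.f.)

74075 N·m


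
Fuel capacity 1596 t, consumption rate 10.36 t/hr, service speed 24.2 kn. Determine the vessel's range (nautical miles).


Formula: endurance = fuel / rate; range = endurance * speed
Step 1 — endurance = 1596 / 10.36 = 154.0541 hours
Step 2 — range = 154.0541 * 24.2 ≈ 3728.1 nautical miles (5 s.f.)

3728.1 NM


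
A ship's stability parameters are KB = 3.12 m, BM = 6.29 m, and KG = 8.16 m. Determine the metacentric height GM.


Formula: GM = KB + BM - KG
Step 1 — KM = KB + BM = 3.12 + 6.29 = 9.41 m
Step 2 — GM = KM - KG = 9.41 - 8.16 = 1.25 m

1.25 m


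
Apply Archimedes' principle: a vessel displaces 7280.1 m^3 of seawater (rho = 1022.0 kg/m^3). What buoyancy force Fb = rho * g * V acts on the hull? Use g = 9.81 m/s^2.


Formula: Fb = rho * g * V
Substituting: Fb = 1022.0 * 9.81 * 7280.1
Intermediate: 1022.0 * 9.81 = 10025.82
Result: Fb = 10025.82 * 7280.1 ≈ 72989000 N (5 s.f.)

72989000 N


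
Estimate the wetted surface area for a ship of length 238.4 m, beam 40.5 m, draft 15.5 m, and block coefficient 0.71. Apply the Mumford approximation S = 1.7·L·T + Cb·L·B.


Formula: S = 1.7*L*T + V/T with V = Cb*L*B*T, i.e. S = L * (1.7*T + Cb*B)
Step 1 — 1.7*T = 1.7 * 15.5 = 26.35 m
Step 2 — Cb*B = 0.71 * 40.5 = 28.755 m
Step 3 — 1.7*T + Cb*B = 26.35 + 28.755 = 55.105 m
Step 4 — S = 238.4 * 55.105 ≈ 13137 m^2 (5 s.f.)

13137 m^2


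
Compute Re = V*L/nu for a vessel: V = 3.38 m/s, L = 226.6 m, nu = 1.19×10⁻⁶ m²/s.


Formula: Re = V * L / nu
Step 1 — V * L = 3.38 * 226.6 = 765.908 m^2/s
Step 2 — Re = 765.908 / 1.19e-6 = 6.44e+08

6.44e+08


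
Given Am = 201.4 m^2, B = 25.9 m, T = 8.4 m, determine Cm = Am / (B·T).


Formula: Cm = Am / (B * T)
Step 1 — B * T = 25.9 * 8.4 = 217.56 m^2
Step 2 — Cm = 201.4 / 217.56 ≈ 0.92572 (5 s.f.)

0.92572


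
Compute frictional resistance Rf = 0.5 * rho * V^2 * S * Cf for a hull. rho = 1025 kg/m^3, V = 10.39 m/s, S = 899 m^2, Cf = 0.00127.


Formula: Rf = 0.5 * rho * V^2 * S * Cf
Step 1 — V^2 = 10.39^2 = 107.9521
Step 2 — 0.5 * rho * V^2 = 0.5 * 1025 * 107.9521 = 55325.45125
Step 3 — Rf = 55325.45125 * 899 * 0.00127 ≈ 63167 N (5 s.f.)

63167 N


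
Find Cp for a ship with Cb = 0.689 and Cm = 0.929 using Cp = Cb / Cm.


Formula: Cp = Cb / Cm
Substituting: Cp = 0.689 / 0.929
Result: Cp ≈ 0.74166 (5 s.f.)

0.74166


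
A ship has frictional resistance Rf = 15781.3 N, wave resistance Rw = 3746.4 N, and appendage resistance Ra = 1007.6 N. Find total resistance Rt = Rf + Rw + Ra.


Formula: Rt = Rf + Rw + Ra
Substituting: Rt = 15781.3 + 3746.4 + 1007.6
Result: Rt = 20535.3 N

20535.3 N


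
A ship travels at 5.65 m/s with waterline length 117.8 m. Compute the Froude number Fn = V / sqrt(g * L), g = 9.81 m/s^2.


Formula: Fn = V / sqrt(g * L)
Step 1 — g * L = 9.81 * 117.8 = 1155.618
Step 2 — sqrt(g * L) = sqrt(1155.618) = 33.994382
Step 3 — Fn = 5.65 / 33.994382 ≈ 0.16620 (5 s.f.)

0.16620


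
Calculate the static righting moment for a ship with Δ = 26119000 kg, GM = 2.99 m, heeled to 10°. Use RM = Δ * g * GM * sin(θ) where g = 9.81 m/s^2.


Formula: GZ = GM * sin(theta); RM = disp * g * GZ
Step 1 — GZ = 2.99 * sin(10°) = 2.99 * 0.173648 = 0.519208 m
Step 2 — RM = 26119000 * 9.81 * 0.519208 ≈ 133040000 N·m (5 s.f.)

133040000 N·m


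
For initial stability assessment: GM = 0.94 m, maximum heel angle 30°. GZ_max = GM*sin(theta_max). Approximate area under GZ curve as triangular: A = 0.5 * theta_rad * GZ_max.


Formula: GZ_max = GM * sin(theta); Area = 0.5 * theta_rad * GZ_max
Step 1 — GZ_max = 0.94 * sin(30°) = 0.94 * 0.5 = 0.47 m
Step 2 — theta_rad = 30 * pi/180 = 0.523599 rad
Step 3 — Area = 0.5 * 0.523599 * 0.47 ≈ 0.12305 m·rad (5 s.f.)

0.12305 m·rad
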